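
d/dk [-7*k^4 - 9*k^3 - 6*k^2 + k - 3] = -28*k^3 - 27*k^2 - 12*k + 1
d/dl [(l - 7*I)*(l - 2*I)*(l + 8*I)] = 3*l^2 - 2*I*l + 58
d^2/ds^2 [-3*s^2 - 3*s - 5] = -6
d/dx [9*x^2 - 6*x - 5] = 18*x - 6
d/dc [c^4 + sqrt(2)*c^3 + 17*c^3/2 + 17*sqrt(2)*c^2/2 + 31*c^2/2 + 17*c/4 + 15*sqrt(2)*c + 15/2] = 4*c^3 + 3*sqrt(2)*c^2 + 51*c^2/2 + 17*sqrt(2)*c + 31*c + 17/4 + 15*sqrt(2)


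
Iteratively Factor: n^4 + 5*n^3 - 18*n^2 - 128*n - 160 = (n + 2)*(n^3 + 3*n^2 - 24*n - 80) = (n - 5)*(n + 2)*(n^2 + 8*n + 16) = (n - 5)*(n + 2)*(n + 4)*(n + 4)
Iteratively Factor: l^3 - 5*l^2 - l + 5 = (l - 5)*(l^2 - 1) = (l - 5)*(l - 1)*(l + 1)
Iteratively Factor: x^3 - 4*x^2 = (x - 4)*(x^2) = x*(x - 4)*(x)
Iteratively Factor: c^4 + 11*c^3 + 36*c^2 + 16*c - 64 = (c + 4)*(c^3 + 7*c^2 + 8*c - 16) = (c + 4)^2*(c^2 + 3*c - 4) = (c + 4)^3*(c - 1)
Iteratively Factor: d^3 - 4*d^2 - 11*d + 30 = (d - 5)*(d^2 + d - 6) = (d - 5)*(d - 2)*(d + 3)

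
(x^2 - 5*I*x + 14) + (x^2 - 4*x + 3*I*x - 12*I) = 2*x^2 - 4*x - 2*I*x + 14 - 12*I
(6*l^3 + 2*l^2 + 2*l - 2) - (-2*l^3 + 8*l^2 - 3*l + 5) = 8*l^3 - 6*l^2 + 5*l - 7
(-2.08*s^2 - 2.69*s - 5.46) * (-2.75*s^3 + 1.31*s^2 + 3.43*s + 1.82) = 5.72*s^5 + 4.6727*s^4 + 4.3567*s^3 - 20.1649*s^2 - 23.6236*s - 9.9372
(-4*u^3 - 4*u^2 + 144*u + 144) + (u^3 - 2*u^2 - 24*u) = -3*u^3 - 6*u^2 + 120*u + 144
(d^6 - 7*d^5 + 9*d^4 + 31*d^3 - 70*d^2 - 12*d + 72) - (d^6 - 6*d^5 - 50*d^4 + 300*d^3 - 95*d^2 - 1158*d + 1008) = -d^5 + 59*d^4 - 269*d^3 + 25*d^2 + 1146*d - 936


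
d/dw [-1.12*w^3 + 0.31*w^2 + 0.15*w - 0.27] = -3.36*w^2 + 0.62*w + 0.15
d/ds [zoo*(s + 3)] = zoo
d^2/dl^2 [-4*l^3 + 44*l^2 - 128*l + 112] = 88 - 24*l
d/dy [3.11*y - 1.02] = 3.11000000000000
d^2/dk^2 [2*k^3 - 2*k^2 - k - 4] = 12*k - 4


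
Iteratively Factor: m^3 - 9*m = (m)*(m^2 - 9) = m*(m + 3)*(m - 3)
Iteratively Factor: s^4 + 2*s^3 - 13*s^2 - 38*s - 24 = (s + 2)*(s^3 - 13*s - 12) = (s - 4)*(s + 2)*(s^2 + 4*s + 3) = (s - 4)*(s + 1)*(s + 2)*(s + 3)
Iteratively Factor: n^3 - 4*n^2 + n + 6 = (n + 1)*(n^2 - 5*n + 6) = (n - 2)*(n + 1)*(n - 3)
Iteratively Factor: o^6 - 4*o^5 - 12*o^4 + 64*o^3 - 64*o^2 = (o - 2)*(o^5 - 2*o^4 - 16*o^3 + 32*o^2) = (o - 2)^2*(o^4 - 16*o^2) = o*(o - 2)^2*(o^3 - 16*o) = o*(o - 2)^2*(o + 4)*(o^2 - 4*o) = o*(o - 4)*(o - 2)^2*(o + 4)*(o)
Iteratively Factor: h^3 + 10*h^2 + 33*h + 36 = (h + 4)*(h^2 + 6*h + 9) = (h + 3)*(h + 4)*(h + 3)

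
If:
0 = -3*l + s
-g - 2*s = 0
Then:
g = -2*s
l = s/3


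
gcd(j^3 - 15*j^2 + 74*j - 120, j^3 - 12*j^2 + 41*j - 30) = j^2 - 11*j + 30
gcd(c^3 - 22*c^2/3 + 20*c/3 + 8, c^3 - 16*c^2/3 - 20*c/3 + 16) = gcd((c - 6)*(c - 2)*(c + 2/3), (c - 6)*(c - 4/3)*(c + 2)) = c - 6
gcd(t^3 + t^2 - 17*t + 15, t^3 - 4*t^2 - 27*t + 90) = t^2 + 2*t - 15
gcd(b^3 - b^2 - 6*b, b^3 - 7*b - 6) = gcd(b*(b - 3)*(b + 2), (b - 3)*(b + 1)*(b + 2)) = b^2 - b - 6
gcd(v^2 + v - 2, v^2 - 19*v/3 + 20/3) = 1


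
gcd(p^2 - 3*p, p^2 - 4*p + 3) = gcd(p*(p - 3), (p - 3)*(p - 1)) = p - 3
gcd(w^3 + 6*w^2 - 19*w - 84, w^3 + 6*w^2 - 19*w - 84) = w^3 + 6*w^2 - 19*w - 84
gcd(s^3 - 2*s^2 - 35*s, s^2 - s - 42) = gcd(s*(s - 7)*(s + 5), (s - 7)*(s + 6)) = s - 7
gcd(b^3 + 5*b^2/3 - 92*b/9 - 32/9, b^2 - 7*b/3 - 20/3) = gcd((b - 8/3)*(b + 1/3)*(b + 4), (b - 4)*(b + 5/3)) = 1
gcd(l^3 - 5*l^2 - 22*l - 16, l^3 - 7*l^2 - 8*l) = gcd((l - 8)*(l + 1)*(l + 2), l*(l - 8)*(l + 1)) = l^2 - 7*l - 8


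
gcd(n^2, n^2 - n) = n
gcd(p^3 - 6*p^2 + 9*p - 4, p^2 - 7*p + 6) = p - 1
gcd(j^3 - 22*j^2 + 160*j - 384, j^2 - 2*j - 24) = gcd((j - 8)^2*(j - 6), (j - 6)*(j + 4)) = j - 6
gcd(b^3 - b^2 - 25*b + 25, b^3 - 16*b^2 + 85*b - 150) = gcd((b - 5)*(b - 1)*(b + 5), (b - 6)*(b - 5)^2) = b - 5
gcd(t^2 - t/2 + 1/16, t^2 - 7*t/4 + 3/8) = t - 1/4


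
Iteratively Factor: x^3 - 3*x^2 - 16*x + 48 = (x - 3)*(x^2 - 16) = (x - 4)*(x - 3)*(x + 4)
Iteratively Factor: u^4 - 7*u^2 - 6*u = (u + 1)*(u^3 - u^2 - 6*u) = (u + 1)*(u + 2)*(u^2 - 3*u) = u*(u + 1)*(u + 2)*(u - 3)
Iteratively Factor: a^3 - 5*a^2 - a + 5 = (a - 5)*(a^2 - 1) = (a - 5)*(a - 1)*(a + 1)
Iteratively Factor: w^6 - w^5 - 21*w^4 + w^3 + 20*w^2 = (w - 5)*(w^5 + 4*w^4 - w^3 - 4*w^2) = w*(w - 5)*(w^4 + 4*w^3 - w^2 - 4*w) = w*(w - 5)*(w + 1)*(w^3 + 3*w^2 - 4*w) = w^2*(w - 5)*(w + 1)*(w^2 + 3*w - 4) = w^2*(w - 5)*(w + 1)*(w + 4)*(w - 1)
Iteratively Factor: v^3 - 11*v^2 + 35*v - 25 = (v - 5)*(v^2 - 6*v + 5) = (v - 5)^2*(v - 1)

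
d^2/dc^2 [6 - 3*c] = 0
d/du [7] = 0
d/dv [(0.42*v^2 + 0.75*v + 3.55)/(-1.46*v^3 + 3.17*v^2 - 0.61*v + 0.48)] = (0.6132*v^4 + 2.19*v^3 + 12.9153*v^2 - 22.1038*v + 2.5255)/(2.1316*v^6 - 9.2564*v^5 + 11.8301*v^4 - 5.269*v^3 + 3.4153*v^2 - 0.5856*v + 0.2304)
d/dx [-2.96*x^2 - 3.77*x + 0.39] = -5.92*x - 3.77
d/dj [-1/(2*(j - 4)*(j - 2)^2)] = (3*j - 10)/(2*(j - 4)^2*(j - 2)^3)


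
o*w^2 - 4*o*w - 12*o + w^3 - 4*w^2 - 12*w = (o + w)*(w - 6)*(w + 2)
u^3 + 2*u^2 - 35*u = u*(u - 5)*(u + 7)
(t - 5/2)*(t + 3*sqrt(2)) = t^2 - 5*t/2 + 3*sqrt(2)*t - 15*sqrt(2)/2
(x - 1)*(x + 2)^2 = x^3 + 3*x^2 - 4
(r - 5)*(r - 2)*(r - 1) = r^3 - 8*r^2 + 17*r - 10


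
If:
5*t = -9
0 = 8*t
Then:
No Solution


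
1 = 1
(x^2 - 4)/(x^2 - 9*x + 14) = (x + 2)/(x - 7)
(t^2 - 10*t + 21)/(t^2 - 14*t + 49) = (t - 3)/(t - 7)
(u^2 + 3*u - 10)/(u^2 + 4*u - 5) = (u - 2)/(u - 1)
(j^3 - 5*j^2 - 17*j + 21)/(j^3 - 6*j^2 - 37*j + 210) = (j^2 + 2*j - 3)/(j^2 + j - 30)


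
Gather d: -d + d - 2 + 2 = 0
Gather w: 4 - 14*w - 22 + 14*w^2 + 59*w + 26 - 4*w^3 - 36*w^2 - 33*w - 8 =-4*w^3 - 22*w^2 + 12*w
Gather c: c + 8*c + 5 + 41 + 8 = 9*c + 54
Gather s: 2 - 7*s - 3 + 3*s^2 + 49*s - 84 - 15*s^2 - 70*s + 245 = -12*s^2 - 28*s + 160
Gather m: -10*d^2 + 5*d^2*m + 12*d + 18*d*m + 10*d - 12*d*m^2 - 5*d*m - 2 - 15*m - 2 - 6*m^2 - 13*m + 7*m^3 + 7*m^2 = -10*d^2 + 22*d + 7*m^3 + m^2*(1 - 12*d) + m*(5*d^2 + 13*d - 28) - 4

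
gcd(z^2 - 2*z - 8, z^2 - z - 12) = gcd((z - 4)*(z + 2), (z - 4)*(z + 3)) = z - 4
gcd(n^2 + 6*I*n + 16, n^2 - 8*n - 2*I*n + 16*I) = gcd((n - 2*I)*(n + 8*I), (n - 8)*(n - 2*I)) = n - 2*I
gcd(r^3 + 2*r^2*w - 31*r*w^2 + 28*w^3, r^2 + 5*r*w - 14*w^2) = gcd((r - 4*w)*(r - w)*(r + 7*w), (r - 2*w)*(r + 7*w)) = r + 7*w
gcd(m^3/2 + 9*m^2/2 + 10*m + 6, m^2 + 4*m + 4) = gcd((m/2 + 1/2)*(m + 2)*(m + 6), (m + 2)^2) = m + 2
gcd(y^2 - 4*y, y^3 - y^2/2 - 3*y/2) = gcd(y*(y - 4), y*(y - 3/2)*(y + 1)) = y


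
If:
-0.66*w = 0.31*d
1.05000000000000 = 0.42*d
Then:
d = 2.50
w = -1.17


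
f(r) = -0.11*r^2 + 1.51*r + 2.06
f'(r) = 1.51 - 0.22*r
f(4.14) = 6.43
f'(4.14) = 0.60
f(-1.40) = -0.27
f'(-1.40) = 1.82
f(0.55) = 2.86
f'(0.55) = 1.39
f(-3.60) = -4.80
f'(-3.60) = 2.30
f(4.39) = 6.57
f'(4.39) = 0.54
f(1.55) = 4.14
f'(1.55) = 1.17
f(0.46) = 2.73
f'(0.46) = 1.41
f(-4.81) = -7.75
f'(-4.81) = 2.57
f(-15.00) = -45.34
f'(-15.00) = 4.81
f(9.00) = 6.74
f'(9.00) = -0.47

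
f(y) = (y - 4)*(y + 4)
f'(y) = 2*y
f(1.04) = -14.92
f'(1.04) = 2.08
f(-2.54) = -9.55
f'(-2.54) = -5.08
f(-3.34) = -4.84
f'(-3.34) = -6.68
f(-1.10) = -14.79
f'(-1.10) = -2.20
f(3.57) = -3.26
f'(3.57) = 7.14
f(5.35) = 12.62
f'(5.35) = 10.70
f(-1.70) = -13.11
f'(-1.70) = -3.40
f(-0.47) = -15.78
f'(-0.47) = -0.94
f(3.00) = -7.00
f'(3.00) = 6.00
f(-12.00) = 128.00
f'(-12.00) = -24.00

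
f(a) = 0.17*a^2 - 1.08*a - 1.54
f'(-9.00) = -4.14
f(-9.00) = 21.95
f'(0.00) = -1.08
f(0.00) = -1.54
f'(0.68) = -0.85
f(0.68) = -2.20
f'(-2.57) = -1.95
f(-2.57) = 2.36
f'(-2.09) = -1.79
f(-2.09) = 1.46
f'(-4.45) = -2.59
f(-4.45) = 6.63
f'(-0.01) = -1.08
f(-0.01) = -1.53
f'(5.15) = 0.67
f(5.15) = -2.59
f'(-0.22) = -1.15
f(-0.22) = -1.29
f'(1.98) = -0.41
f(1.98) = -3.01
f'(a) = 0.34*a - 1.08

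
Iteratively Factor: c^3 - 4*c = (c - 2)*(c^2 + 2*c) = (c - 2)*(c + 2)*(c)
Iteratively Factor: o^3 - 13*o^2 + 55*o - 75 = (o - 3)*(o^2 - 10*o + 25) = (o - 5)*(o - 3)*(o - 5)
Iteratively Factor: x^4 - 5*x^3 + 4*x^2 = (x)*(x^3 - 5*x^2 + 4*x) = x*(x - 4)*(x^2 - x) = x^2*(x - 4)*(x - 1)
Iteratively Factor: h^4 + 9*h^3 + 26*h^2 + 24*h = (h + 4)*(h^3 + 5*h^2 + 6*h) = (h + 3)*(h + 4)*(h^2 + 2*h) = (h + 2)*(h + 3)*(h + 4)*(h)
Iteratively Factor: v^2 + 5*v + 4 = (v + 4)*(v + 1)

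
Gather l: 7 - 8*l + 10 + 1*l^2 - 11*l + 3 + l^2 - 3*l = 2*l^2 - 22*l + 20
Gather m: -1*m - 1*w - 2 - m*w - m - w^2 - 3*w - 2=m*(-w - 2) - w^2 - 4*w - 4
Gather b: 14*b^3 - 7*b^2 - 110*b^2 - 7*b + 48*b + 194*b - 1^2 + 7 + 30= 14*b^3 - 117*b^2 + 235*b + 36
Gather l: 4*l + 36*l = 40*l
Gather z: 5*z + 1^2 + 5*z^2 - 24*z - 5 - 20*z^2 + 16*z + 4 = -15*z^2 - 3*z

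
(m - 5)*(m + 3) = m^2 - 2*m - 15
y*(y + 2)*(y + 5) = y^3 + 7*y^2 + 10*y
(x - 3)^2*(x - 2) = x^3 - 8*x^2 + 21*x - 18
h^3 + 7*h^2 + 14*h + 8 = (h + 1)*(h + 2)*(h + 4)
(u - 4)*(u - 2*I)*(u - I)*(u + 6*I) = u^4 - 4*u^3 + 3*I*u^3 + 16*u^2 - 12*I*u^2 - 64*u - 12*I*u + 48*I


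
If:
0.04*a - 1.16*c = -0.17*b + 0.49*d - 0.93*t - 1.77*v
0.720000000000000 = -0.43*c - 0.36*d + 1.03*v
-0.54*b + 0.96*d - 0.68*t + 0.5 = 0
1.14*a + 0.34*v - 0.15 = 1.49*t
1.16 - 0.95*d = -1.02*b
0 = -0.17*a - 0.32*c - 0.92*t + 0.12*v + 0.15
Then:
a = 0.03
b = -3.48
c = 0.64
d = -2.52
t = -0.06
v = 0.09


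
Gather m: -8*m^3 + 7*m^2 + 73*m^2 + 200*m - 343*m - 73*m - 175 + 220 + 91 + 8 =-8*m^3 + 80*m^2 - 216*m + 144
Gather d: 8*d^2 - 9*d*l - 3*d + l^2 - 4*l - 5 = 8*d^2 + d*(-9*l - 3) + l^2 - 4*l - 5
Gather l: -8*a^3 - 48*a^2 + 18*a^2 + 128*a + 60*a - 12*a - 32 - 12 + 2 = -8*a^3 - 30*a^2 + 176*a - 42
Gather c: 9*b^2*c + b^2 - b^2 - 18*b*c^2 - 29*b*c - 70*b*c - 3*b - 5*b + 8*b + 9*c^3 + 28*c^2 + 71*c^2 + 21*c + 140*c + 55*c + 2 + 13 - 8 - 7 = 9*c^3 + c^2*(99 - 18*b) + c*(9*b^2 - 99*b + 216)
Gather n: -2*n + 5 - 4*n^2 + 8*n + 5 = -4*n^2 + 6*n + 10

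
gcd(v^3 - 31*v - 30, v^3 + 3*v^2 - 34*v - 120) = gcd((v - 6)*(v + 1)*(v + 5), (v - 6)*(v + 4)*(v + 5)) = v^2 - v - 30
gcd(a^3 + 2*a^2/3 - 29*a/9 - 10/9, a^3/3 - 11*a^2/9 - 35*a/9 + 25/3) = a - 5/3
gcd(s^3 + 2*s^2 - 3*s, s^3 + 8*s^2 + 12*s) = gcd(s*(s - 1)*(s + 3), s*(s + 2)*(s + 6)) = s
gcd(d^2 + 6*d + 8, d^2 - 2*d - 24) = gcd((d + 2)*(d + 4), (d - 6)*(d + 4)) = d + 4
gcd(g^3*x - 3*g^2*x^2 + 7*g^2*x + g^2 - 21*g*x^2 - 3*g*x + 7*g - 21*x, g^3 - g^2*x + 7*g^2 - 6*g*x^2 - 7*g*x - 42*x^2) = -g^2 + 3*g*x - 7*g + 21*x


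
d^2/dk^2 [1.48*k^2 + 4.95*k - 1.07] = 2.96000000000000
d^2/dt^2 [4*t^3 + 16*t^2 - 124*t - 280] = 24*t + 32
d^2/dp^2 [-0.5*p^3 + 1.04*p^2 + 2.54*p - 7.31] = 2.08 - 3.0*p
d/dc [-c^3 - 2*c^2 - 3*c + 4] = -3*c^2 - 4*c - 3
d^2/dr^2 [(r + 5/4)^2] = 2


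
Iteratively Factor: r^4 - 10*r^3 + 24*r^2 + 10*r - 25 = (r + 1)*(r^3 - 11*r^2 + 35*r - 25) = (r - 5)*(r + 1)*(r^2 - 6*r + 5) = (r - 5)^2*(r + 1)*(r - 1)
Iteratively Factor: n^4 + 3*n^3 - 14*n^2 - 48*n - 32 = (n + 4)*(n^3 - n^2 - 10*n - 8) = (n + 2)*(n + 4)*(n^2 - 3*n - 4) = (n + 1)*(n + 2)*(n + 4)*(n - 4)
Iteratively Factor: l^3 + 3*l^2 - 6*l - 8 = (l + 4)*(l^2 - l - 2) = (l + 1)*(l + 4)*(l - 2)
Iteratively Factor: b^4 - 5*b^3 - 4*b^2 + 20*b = (b)*(b^3 - 5*b^2 - 4*b + 20) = b*(b - 5)*(b^2 - 4) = b*(b - 5)*(b + 2)*(b - 2)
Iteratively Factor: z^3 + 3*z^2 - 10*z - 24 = (z + 2)*(z^2 + z - 12) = (z - 3)*(z + 2)*(z + 4)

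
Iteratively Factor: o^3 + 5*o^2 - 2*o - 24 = (o + 4)*(o^2 + o - 6) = (o + 3)*(o + 4)*(o - 2)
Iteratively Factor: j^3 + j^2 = (j)*(j^2 + j) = j^2*(j + 1)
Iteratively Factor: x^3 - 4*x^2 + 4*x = (x - 2)*(x^2 - 2*x) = x*(x - 2)*(x - 2)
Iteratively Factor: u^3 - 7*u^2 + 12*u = (u)*(u^2 - 7*u + 12) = u*(u - 3)*(u - 4)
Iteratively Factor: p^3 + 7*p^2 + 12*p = (p)*(p^2 + 7*p + 12) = p*(p + 3)*(p + 4)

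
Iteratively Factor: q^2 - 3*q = (q)*(q - 3)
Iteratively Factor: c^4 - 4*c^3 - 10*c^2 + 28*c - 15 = (c + 3)*(c^3 - 7*c^2 + 11*c - 5) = (c - 1)*(c + 3)*(c^2 - 6*c + 5) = (c - 1)^2*(c + 3)*(c - 5)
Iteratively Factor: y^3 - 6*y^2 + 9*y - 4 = (y - 4)*(y^2 - 2*y + 1) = (y - 4)*(y - 1)*(y - 1)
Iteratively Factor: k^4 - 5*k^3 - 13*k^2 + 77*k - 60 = (k - 3)*(k^3 - 2*k^2 - 19*k + 20) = (k - 5)*(k - 3)*(k^2 + 3*k - 4) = (k - 5)*(k - 3)*(k + 4)*(k - 1)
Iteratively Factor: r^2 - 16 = (r + 4)*(r - 4)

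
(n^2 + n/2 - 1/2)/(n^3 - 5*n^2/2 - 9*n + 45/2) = (2*n^2 + n - 1)/(2*n^3 - 5*n^2 - 18*n + 45)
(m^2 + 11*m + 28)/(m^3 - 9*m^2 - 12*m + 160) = (m + 7)/(m^2 - 13*m + 40)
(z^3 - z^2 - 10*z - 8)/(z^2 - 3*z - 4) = z + 2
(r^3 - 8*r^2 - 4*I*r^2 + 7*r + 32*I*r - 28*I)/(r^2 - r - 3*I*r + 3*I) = (r^2 - r*(7 + 4*I) + 28*I)/(r - 3*I)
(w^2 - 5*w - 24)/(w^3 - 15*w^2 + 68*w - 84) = (w^2 - 5*w - 24)/(w^3 - 15*w^2 + 68*w - 84)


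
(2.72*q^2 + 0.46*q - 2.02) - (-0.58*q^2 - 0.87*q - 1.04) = 3.3*q^2 + 1.33*q - 0.98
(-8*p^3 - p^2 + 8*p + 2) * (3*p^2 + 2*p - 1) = -24*p^5 - 19*p^4 + 30*p^3 + 23*p^2 - 4*p - 2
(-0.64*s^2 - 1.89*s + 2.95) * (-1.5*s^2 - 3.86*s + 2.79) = 0.96*s^4 + 5.3054*s^3 + 1.0848*s^2 - 16.6601*s + 8.2305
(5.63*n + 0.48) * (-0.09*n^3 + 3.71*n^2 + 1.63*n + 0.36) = -0.5067*n^4 + 20.8441*n^3 + 10.9577*n^2 + 2.8092*n + 0.1728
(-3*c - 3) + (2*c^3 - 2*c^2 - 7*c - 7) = 2*c^3 - 2*c^2 - 10*c - 10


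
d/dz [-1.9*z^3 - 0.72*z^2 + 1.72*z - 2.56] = -5.7*z^2 - 1.44*z + 1.72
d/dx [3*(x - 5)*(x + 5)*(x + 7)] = 9*x^2 + 42*x - 75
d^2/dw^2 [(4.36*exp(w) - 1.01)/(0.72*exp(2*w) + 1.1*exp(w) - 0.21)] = (2.260224*exp(4*w) - 5.547456*exp(3*w) + 1.555632*exp(2*w) - 0.825788*exp(w) - 0.0410340000000001)*exp(w)/(0.373248*exp(6*w) + 1.71072*exp(5*w) + 2.287008*exp(4*w) + 0.33308*exp(3*w) - 0.667044*exp(2*w) + 0.14553*exp(w) - 0.009261)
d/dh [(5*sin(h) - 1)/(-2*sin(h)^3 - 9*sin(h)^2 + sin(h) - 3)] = (20*sin(h)^3 + 39*sin(h)^2 - 18*sin(h) - 14)*cos(h)/(2*sin(h)^3 + 9*sin(h)^2 - sin(h) + 3)^2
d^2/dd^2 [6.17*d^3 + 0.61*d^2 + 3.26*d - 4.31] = 37.02*d + 1.22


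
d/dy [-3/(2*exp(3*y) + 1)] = 18*exp(3*y)/(2*exp(3*y) + 1)^2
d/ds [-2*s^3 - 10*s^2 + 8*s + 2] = -6*s^2 - 20*s + 8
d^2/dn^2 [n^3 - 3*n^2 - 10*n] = 6*n - 6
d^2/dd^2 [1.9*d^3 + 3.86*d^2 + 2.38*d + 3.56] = 11.4*d + 7.72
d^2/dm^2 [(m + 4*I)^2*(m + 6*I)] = 6*m + 28*I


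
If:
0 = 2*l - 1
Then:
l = 1/2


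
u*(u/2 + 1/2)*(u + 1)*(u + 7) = u^4/2 + 9*u^3/2 + 15*u^2/2 + 7*u/2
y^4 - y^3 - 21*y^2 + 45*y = y*(y - 3)^2*(y + 5)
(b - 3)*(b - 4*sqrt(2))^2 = b^3 - 8*sqrt(2)*b^2 - 3*b^2 + 32*b + 24*sqrt(2)*b - 96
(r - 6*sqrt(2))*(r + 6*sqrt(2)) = r^2 - 72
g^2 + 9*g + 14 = (g + 2)*(g + 7)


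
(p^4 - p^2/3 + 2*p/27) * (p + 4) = p^5 + 4*p^4 - p^3/3 - 34*p^2/27 + 8*p/27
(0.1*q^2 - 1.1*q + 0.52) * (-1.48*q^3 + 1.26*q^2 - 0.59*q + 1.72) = -0.148*q^5 + 1.754*q^4 - 2.2146*q^3 + 1.4762*q^2 - 2.1988*q + 0.8944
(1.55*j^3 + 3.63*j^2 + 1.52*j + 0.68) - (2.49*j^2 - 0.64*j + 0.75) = 1.55*j^3 + 1.14*j^2 + 2.16*j - 0.07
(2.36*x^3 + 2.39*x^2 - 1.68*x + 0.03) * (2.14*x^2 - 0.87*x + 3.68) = 5.0504*x^5 + 3.0614*x^4 + 3.0103*x^3 + 10.321*x^2 - 6.2085*x + 0.1104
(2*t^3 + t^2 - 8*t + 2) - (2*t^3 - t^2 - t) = 2*t^2 - 7*t + 2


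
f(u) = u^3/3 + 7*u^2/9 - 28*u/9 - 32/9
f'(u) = u^2 + 14*u/9 - 28/9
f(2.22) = -2.98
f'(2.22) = 5.27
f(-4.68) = -6.13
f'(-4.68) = 11.51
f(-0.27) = -2.67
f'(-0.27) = -3.46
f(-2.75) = 3.95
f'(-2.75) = 0.17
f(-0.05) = -3.40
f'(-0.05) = -3.19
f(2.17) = -3.24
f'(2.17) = 4.97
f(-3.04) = 3.73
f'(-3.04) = 1.40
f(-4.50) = -4.18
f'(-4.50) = 10.14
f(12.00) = 647.11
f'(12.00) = 159.56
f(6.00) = 77.78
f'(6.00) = 42.22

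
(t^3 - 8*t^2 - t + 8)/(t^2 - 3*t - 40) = (t^2 - 1)/(t + 5)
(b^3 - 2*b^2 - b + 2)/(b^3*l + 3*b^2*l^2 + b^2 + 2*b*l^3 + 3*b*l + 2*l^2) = (b^3 - 2*b^2 - b + 2)/(b^3*l + 3*b^2*l^2 + b^2 + 2*b*l^3 + 3*b*l + 2*l^2)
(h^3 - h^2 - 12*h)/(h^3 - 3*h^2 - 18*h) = (h - 4)/(h - 6)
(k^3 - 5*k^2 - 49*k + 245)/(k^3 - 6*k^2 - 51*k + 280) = (k - 7)/(k - 8)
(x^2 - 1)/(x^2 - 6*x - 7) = (x - 1)/(x - 7)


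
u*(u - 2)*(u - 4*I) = u^3 - 2*u^2 - 4*I*u^2 + 8*I*u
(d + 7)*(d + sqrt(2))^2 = d^3 + 2*sqrt(2)*d^2 + 7*d^2 + 2*d + 14*sqrt(2)*d + 14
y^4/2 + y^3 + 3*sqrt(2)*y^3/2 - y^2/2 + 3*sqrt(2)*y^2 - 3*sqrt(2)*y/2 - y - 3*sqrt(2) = (y/2 + 1)*(y - 1)*(y + 1)*(y + 3*sqrt(2))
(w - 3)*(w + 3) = w^2 - 9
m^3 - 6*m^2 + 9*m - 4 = (m - 4)*(m - 1)^2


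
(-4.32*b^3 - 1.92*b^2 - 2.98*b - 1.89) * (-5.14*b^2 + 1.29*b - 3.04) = 22.2048*b^5 + 4.296*b^4 + 25.9732*b^3 + 11.7072*b^2 + 6.6211*b + 5.7456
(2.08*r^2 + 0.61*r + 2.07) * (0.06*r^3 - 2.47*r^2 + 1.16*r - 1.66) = 0.1248*r^5 - 5.101*r^4 + 1.0303*r^3 - 7.8581*r^2 + 1.3886*r - 3.4362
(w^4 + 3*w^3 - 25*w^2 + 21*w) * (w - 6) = w^5 - 3*w^4 - 43*w^3 + 171*w^2 - 126*w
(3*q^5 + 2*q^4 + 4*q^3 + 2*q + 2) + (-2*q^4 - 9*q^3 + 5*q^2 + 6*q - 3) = 3*q^5 - 5*q^3 + 5*q^2 + 8*q - 1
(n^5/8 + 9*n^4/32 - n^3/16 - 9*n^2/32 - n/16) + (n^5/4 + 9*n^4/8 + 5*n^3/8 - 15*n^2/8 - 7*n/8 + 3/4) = 3*n^5/8 + 45*n^4/32 + 9*n^3/16 - 69*n^2/32 - 15*n/16 + 3/4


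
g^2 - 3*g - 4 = (g - 4)*(g + 1)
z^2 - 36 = (z - 6)*(z + 6)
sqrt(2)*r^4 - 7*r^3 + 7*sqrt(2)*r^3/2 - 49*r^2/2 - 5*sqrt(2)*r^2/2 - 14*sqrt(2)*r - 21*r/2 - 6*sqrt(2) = (r + 3)*(r - 4*sqrt(2))*(r + sqrt(2)/2)*(sqrt(2)*r + sqrt(2)/2)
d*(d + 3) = d^2 + 3*d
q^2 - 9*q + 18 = (q - 6)*(q - 3)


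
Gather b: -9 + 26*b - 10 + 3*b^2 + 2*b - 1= 3*b^2 + 28*b - 20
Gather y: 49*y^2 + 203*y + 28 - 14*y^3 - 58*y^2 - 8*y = -14*y^3 - 9*y^2 + 195*y + 28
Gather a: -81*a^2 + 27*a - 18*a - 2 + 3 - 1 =-81*a^2 + 9*a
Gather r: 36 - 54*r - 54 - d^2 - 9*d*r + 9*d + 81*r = -d^2 + 9*d + r*(27 - 9*d) - 18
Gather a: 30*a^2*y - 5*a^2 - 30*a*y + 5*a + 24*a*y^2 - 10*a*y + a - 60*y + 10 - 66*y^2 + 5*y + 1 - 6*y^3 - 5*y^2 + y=a^2*(30*y - 5) + a*(24*y^2 - 40*y + 6) - 6*y^3 - 71*y^2 - 54*y + 11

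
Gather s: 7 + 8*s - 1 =8*s + 6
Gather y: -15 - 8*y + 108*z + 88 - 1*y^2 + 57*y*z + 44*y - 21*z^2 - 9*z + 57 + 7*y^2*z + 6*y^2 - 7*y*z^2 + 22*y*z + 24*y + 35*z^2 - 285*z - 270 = y^2*(7*z + 5) + y*(-7*z^2 + 79*z + 60) + 14*z^2 - 186*z - 140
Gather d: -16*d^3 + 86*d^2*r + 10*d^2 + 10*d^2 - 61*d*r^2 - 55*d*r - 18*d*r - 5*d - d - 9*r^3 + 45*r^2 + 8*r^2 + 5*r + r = -16*d^3 + d^2*(86*r + 20) + d*(-61*r^2 - 73*r - 6) - 9*r^3 + 53*r^2 + 6*r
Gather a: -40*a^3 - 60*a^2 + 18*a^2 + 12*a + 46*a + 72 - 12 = -40*a^3 - 42*a^2 + 58*a + 60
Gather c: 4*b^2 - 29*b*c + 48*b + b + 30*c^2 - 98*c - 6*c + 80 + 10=4*b^2 + 49*b + 30*c^2 + c*(-29*b - 104) + 90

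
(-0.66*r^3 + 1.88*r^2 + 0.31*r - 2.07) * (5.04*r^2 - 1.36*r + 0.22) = -3.3264*r^5 + 10.3728*r^4 - 1.1396*r^3 - 10.4408*r^2 + 2.8834*r - 0.4554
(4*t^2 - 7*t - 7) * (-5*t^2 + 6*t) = -20*t^4 + 59*t^3 - 7*t^2 - 42*t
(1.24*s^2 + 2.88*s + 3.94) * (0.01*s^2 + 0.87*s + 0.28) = 0.0124*s^4 + 1.1076*s^3 + 2.8922*s^2 + 4.2342*s + 1.1032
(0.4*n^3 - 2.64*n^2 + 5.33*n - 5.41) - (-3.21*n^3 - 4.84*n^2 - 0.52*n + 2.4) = 3.61*n^3 + 2.2*n^2 + 5.85*n - 7.81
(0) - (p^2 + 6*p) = -p^2 - 6*p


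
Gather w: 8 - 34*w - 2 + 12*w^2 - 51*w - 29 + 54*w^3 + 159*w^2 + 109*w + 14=54*w^3 + 171*w^2 + 24*w - 9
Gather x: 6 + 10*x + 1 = 10*x + 7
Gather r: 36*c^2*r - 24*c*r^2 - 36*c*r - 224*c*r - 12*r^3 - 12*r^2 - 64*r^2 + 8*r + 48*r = -12*r^3 + r^2*(-24*c - 76) + r*(36*c^2 - 260*c + 56)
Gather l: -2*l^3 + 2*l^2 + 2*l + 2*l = -2*l^3 + 2*l^2 + 4*l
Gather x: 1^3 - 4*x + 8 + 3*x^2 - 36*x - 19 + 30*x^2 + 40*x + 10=33*x^2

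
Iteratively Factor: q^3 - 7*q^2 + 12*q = (q - 3)*(q^2 - 4*q) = (q - 4)*(q - 3)*(q)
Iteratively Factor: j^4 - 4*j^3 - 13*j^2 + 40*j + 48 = (j + 3)*(j^3 - 7*j^2 + 8*j + 16) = (j - 4)*(j + 3)*(j^2 - 3*j - 4) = (j - 4)^2*(j + 3)*(j + 1)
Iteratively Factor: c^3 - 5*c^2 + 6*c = (c - 3)*(c^2 - 2*c) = (c - 3)*(c - 2)*(c)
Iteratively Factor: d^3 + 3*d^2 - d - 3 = (d - 1)*(d^2 + 4*d + 3) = (d - 1)*(d + 3)*(d + 1)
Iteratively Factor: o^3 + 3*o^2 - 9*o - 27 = (o - 3)*(o^2 + 6*o + 9) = (o - 3)*(o + 3)*(o + 3)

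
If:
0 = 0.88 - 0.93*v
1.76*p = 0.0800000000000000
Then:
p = 0.05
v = 0.95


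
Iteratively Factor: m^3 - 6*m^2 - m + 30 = (m - 5)*(m^2 - m - 6) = (m - 5)*(m + 2)*(m - 3)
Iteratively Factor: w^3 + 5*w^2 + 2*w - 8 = (w + 4)*(w^2 + w - 2) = (w + 2)*(w + 4)*(w - 1)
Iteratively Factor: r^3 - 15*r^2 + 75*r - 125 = (r - 5)*(r^2 - 10*r + 25) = (r - 5)^2*(r - 5)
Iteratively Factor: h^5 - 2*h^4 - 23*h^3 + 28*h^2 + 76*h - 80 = (h - 1)*(h^4 - h^3 - 24*h^2 + 4*h + 80) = (h - 2)*(h - 1)*(h^3 + h^2 - 22*h - 40) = (h - 5)*(h - 2)*(h - 1)*(h^2 + 6*h + 8) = (h - 5)*(h - 2)*(h - 1)*(h + 4)*(h + 2)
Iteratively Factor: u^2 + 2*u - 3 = (u + 3)*(u - 1)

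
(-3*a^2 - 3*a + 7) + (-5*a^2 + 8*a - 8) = -8*a^2 + 5*a - 1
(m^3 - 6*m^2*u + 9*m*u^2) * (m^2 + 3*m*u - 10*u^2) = m^5 - 3*m^4*u - 19*m^3*u^2 + 87*m^2*u^3 - 90*m*u^4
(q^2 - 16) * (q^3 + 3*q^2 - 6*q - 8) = q^5 + 3*q^4 - 22*q^3 - 56*q^2 + 96*q + 128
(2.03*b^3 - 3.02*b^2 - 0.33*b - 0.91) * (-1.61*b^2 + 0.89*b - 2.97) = -3.2683*b^5 + 6.6689*b^4 - 8.1856*b^3 + 10.1408*b^2 + 0.1702*b + 2.7027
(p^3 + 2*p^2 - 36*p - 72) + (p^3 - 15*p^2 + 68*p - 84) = 2*p^3 - 13*p^2 + 32*p - 156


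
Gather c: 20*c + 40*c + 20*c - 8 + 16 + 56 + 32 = 80*c + 96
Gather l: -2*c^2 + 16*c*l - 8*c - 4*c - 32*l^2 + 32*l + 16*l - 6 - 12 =-2*c^2 - 12*c - 32*l^2 + l*(16*c + 48) - 18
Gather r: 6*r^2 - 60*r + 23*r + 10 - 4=6*r^2 - 37*r + 6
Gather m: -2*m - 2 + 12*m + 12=10*m + 10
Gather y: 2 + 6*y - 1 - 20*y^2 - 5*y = -20*y^2 + y + 1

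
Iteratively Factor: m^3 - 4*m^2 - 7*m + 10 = (m - 1)*(m^2 - 3*m - 10) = (m - 5)*(m - 1)*(m + 2)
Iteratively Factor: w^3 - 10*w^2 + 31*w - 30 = (w - 2)*(w^2 - 8*w + 15) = (w - 3)*(w - 2)*(w - 5)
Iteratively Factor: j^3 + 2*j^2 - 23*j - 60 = (j - 5)*(j^2 + 7*j + 12) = (j - 5)*(j + 3)*(j + 4)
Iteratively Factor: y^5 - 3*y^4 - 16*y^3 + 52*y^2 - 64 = (y + 4)*(y^4 - 7*y^3 + 12*y^2 + 4*y - 16) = (y - 2)*(y + 4)*(y^3 - 5*y^2 + 2*y + 8) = (y - 2)^2*(y + 4)*(y^2 - 3*y - 4) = (y - 4)*(y - 2)^2*(y + 4)*(y + 1)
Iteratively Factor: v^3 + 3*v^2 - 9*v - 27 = (v + 3)*(v^2 - 9) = (v - 3)*(v + 3)*(v + 3)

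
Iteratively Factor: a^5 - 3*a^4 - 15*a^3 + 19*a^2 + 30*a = (a + 3)*(a^4 - 6*a^3 + 3*a^2 + 10*a) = (a - 2)*(a + 3)*(a^3 - 4*a^2 - 5*a) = a*(a - 2)*(a + 3)*(a^2 - 4*a - 5) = a*(a - 5)*(a - 2)*(a + 3)*(a + 1)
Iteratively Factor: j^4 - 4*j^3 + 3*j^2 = (j - 3)*(j^3 - j^2) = j*(j - 3)*(j^2 - j) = j*(j - 3)*(j - 1)*(j)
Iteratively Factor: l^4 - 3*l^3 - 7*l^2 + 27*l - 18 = (l - 1)*(l^3 - 2*l^2 - 9*l + 18) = (l - 3)*(l - 1)*(l^2 + l - 6) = (l - 3)*(l - 2)*(l - 1)*(l + 3)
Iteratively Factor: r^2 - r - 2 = (r + 1)*(r - 2)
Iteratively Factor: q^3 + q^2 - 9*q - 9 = (q + 3)*(q^2 - 2*q - 3) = (q - 3)*(q + 3)*(q + 1)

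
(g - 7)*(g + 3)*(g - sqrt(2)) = g^3 - 4*g^2 - sqrt(2)*g^2 - 21*g + 4*sqrt(2)*g + 21*sqrt(2)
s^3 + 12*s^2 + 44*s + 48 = (s + 2)*(s + 4)*(s + 6)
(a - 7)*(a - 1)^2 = a^3 - 9*a^2 + 15*a - 7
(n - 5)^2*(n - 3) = n^3 - 13*n^2 + 55*n - 75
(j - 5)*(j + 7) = j^2 + 2*j - 35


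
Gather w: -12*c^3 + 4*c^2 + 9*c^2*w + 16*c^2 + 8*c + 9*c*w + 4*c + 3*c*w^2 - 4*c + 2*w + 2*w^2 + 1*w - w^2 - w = -12*c^3 + 20*c^2 + 8*c + w^2*(3*c + 1) + w*(9*c^2 + 9*c + 2)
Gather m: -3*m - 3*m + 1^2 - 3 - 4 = -6*m - 6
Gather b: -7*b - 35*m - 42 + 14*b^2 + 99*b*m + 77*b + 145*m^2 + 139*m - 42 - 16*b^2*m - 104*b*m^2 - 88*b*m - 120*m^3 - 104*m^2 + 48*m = b^2*(14 - 16*m) + b*(-104*m^2 + 11*m + 70) - 120*m^3 + 41*m^2 + 152*m - 84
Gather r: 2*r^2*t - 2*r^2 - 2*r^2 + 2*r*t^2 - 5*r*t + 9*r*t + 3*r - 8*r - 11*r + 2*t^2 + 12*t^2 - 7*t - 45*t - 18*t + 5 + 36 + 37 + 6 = r^2*(2*t - 4) + r*(2*t^2 + 4*t - 16) + 14*t^2 - 70*t + 84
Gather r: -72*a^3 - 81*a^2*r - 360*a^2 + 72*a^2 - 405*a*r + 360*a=-72*a^3 - 288*a^2 + 360*a + r*(-81*a^2 - 405*a)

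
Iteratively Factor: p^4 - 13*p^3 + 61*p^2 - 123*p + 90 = (p - 3)*(p^3 - 10*p^2 + 31*p - 30) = (p - 5)*(p - 3)*(p^2 - 5*p + 6) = (p - 5)*(p - 3)^2*(p - 2)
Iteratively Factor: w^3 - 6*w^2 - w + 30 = (w - 3)*(w^2 - 3*w - 10) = (w - 3)*(w + 2)*(w - 5)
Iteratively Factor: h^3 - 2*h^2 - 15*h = (h)*(h^2 - 2*h - 15) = h*(h - 5)*(h + 3)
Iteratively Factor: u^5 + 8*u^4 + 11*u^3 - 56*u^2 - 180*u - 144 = (u + 2)*(u^4 + 6*u^3 - u^2 - 54*u - 72) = (u + 2)*(u + 3)*(u^3 + 3*u^2 - 10*u - 24) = (u - 3)*(u + 2)*(u + 3)*(u^2 + 6*u + 8) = (u - 3)*(u + 2)^2*(u + 3)*(u + 4)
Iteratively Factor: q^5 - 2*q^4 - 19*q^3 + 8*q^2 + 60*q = (q - 5)*(q^4 + 3*q^3 - 4*q^2 - 12*q) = q*(q - 5)*(q^3 + 3*q^2 - 4*q - 12) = q*(q - 5)*(q - 2)*(q^2 + 5*q + 6) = q*(q - 5)*(q - 2)*(q + 2)*(q + 3)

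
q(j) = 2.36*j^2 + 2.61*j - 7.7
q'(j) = 4.72*j + 2.61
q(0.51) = -5.76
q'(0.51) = 5.02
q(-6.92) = 87.25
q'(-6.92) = -30.05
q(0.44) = -6.09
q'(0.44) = 4.69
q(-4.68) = 31.77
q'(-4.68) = -19.48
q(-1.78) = -4.87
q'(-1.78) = -5.79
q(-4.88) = 35.77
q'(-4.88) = -20.42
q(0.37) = -6.41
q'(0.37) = 4.36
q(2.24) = 9.99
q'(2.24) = 13.18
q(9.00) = 206.95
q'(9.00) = 45.09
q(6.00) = 92.92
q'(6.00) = 30.93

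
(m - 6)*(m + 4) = m^2 - 2*m - 24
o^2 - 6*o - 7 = (o - 7)*(o + 1)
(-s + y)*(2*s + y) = -2*s^2 + s*y + y^2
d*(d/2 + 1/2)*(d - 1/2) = d^3/2 + d^2/4 - d/4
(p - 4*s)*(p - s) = p^2 - 5*p*s + 4*s^2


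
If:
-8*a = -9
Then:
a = 9/8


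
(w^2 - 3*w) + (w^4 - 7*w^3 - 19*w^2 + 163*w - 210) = w^4 - 7*w^3 - 18*w^2 + 160*w - 210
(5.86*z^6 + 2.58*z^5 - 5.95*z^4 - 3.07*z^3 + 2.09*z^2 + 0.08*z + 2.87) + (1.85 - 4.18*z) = 5.86*z^6 + 2.58*z^5 - 5.95*z^4 - 3.07*z^3 + 2.09*z^2 - 4.1*z + 4.72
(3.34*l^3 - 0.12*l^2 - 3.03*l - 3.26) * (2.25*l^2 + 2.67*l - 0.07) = 7.515*l^5 + 8.6478*l^4 - 7.3717*l^3 - 15.4167*l^2 - 8.4921*l + 0.2282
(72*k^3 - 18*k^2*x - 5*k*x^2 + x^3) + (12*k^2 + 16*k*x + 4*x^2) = 72*k^3 - 18*k^2*x + 12*k^2 - 5*k*x^2 + 16*k*x + x^3 + 4*x^2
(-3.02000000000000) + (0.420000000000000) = -2.60000000000000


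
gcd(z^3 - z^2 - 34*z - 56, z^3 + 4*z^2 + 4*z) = z + 2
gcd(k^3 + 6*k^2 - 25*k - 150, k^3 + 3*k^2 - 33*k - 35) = k - 5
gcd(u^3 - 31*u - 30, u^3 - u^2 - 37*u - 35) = u^2 + 6*u + 5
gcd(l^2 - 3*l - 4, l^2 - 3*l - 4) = l^2 - 3*l - 4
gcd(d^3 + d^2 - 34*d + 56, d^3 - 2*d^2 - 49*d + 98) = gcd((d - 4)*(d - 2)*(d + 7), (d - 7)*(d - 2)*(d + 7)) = d^2 + 5*d - 14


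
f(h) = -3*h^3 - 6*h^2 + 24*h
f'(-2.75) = -11.06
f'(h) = -9*h^2 - 12*h + 24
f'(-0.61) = 27.97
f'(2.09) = -40.39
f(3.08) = -70.65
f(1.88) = 3.98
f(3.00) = -63.00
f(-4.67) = 62.61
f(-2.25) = -50.20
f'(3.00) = -93.00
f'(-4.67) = -116.24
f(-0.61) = -16.19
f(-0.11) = -2.71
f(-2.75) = -48.98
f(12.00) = -5760.00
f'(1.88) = -30.37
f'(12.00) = -1416.00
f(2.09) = -3.44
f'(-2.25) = 5.44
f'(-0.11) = 25.21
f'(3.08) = -98.34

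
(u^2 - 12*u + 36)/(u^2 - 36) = (u - 6)/(u + 6)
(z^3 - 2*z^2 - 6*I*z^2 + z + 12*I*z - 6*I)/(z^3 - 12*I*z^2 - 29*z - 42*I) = (z^2 - 2*z + 1)/(z^2 - 6*I*z + 7)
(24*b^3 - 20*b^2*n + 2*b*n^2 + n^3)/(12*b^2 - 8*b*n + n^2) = (12*b^2 - 4*b*n - n^2)/(6*b - n)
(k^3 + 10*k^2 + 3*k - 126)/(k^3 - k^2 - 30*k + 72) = (k + 7)/(k - 4)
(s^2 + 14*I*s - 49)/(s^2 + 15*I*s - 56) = (s + 7*I)/(s + 8*I)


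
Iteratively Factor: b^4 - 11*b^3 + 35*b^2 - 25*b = (b - 1)*(b^3 - 10*b^2 + 25*b) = b*(b - 1)*(b^2 - 10*b + 25) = b*(b - 5)*(b - 1)*(b - 5)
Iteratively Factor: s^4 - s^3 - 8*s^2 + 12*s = (s - 2)*(s^3 + s^2 - 6*s) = (s - 2)*(s + 3)*(s^2 - 2*s) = (s - 2)^2*(s + 3)*(s)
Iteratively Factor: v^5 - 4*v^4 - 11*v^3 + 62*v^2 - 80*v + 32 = (v - 4)*(v^4 - 11*v^2 + 18*v - 8) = (v - 4)*(v - 1)*(v^3 + v^2 - 10*v + 8) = (v - 4)*(v - 1)^2*(v^2 + 2*v - 8) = (v - 4)*(v - 1)^2*(v + 4)*(v - 2)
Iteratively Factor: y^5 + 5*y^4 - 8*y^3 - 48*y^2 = (y + 4)*(y^4 + y^3 - 12*y^2) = y*(y + 4)*(y^3 + y^2 - 12*y) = y^2*(y + 4)*(y^2 + y - 12) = y^2*(y - 3)*(y + 4)*(y + 4)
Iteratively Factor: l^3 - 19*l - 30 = (l - 5)*(l^2 + 5*l + 6) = (l - 5)*(l + 3)*(l + 2)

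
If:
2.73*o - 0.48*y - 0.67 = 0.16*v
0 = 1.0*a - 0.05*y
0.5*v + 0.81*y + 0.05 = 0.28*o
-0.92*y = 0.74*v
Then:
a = 0.01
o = 0.26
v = -0.15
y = 0.12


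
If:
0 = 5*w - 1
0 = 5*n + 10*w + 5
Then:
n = -7/5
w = 1/5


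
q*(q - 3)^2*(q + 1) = q^4 - 5*q^3 + 3*q^2 + 9*q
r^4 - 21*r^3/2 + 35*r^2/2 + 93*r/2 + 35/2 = (r - 7)*(r - 5)*(r + 1/2)*(r + 1)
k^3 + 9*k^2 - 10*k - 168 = (k - 4)*(k + 6)*(k + 7)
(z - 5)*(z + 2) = z^2 - 3*z - 10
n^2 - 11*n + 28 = (n - 7)*(n - 4)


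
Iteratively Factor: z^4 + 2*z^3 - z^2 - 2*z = (z + 1)*(z^3 + z^2 - 2*z) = z*(z + 1)*(z^2 + z - 2) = z*(z + 1)*(z + 2)*(z - 1)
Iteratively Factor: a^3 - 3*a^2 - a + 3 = (a - 3)*(a^2 - 1) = (a - 3)*(a - 1)*(a + 1)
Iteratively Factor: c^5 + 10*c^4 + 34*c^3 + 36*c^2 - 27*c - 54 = (c + 2)*(c^4 + 8*c^3 + 18*c^2 - 27) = (c + 2)*(c + 3)*(c^3 + 5*c^2 + 3*c - 9) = (c + 2)*(c + 3)^2*(c^2 + 2*c - 3) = (c - 1)*(c + 2)*(c + 3)^2*(c + 3)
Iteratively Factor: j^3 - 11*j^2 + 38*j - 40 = (j - 5)*(j^2 - 6*j + 8) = (j - 5)*(j - 2)*(j - 4)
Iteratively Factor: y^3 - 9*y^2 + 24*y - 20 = (y - 2)*(y^2 - 7*y + 10) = (y - 5)*(y - 2)*(y - 2)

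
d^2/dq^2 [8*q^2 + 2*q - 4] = 16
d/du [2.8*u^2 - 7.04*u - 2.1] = 5.6*u - 7.04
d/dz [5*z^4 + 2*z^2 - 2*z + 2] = 20*z^3 + 4*z - 2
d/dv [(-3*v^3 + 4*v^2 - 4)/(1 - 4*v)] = (24*v^3 - 25*v^2 + 8*v - 16)/(16*v^2 - 8*v + 1)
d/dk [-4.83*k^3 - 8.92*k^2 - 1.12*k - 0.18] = -14.49*k^2 - 17.84*k - 1.12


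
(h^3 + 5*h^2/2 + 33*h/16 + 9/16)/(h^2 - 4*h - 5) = (16*h^2 + 24*h + 9)/(16*(h - 5))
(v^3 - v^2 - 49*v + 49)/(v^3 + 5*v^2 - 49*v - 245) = (v - 1)/(v + 5)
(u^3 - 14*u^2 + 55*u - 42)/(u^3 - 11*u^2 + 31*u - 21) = (u - 6)/(u - 3)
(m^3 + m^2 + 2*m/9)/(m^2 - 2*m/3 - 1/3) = m*(3*m + 2)/(3*(m - 1))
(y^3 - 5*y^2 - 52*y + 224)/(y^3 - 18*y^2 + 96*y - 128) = (y^2 + 3*y - 28)/(y^2 - 10*y + 16)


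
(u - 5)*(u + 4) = u^2 - u - 20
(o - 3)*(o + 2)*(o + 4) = o^3 + 3*o^2 - 10*o - 24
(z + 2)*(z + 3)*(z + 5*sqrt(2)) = z^3 + 5*z^2 + 5*sqrt(2)*z^2 + 6*z + 25*sqrt(2)*z + 30*sqrt(2)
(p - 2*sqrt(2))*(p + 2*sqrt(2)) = p^2 - 8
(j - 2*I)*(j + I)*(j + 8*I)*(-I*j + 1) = -I*j^4 + 8*j^3 - 3*I*j^2 + 26*j + 16*I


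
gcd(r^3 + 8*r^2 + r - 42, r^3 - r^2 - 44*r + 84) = r^2 + 5*r - 14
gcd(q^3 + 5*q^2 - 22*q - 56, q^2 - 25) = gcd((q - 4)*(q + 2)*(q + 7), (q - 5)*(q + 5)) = 1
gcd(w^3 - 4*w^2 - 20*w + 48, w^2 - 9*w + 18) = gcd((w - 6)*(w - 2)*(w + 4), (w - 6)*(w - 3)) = w - 6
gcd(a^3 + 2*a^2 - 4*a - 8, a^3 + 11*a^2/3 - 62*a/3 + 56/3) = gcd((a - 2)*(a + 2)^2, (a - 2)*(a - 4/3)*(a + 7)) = a - 2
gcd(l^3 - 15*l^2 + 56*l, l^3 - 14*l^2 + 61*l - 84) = l - 7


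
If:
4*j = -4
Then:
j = -1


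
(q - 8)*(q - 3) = q^2 - 11*q + 24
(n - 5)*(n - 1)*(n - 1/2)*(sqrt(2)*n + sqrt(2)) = sqrt(2)*n^4 - 11*sqrt(2)*n^3/2 + 3*sqrt(2)*n^2/2 + 11*sqrt(2)*n/2 - 5*sqrt(2)/2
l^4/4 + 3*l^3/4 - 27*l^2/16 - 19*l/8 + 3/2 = (l/4 + 1)*(l - 2)*(l - 1/2)*(l + 3/2)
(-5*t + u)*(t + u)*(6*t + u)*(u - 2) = -30*t^3*u + 60*t^3 - 29*t^2*u^2 + 58*t^2*u + 2*t*u^3 - 4*t*u^2 + u^4 - 2*u^3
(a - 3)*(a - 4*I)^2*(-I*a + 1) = -I*a^4 - 7*a^3 + 3*I*a^3 + 21*a^2 + 8*I*a^2 - 16*a - 24*I*a + 48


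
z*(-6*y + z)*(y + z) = -6*y^2*z - 5*y*z^2 + z^3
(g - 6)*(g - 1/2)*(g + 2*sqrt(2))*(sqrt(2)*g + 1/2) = sqrt(2)*g^4 - 13*sqrt(2)*g^3/2 + 9*g^3/2 - 117*g^2/4 + 4*sqrt(2)*g^2 - 13*sqrt(2)*g/2 + 27*g/2 + 3*sqrt(2)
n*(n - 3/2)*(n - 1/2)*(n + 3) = n^4 + n^3 - 21*n^2/4 + 9*n/4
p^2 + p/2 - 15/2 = (p - 5/2)*(p + 3)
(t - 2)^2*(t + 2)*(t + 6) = t^4 + 4*t^3 - 16*t^2 - 16*t + 48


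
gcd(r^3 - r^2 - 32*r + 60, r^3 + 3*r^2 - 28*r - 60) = r^2 + r - 30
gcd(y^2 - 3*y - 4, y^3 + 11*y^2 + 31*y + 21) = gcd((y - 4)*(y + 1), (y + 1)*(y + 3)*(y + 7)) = y + 1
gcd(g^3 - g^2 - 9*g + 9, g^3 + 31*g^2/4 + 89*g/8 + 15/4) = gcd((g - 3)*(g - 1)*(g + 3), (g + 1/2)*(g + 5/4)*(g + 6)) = 1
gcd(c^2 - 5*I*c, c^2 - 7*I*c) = c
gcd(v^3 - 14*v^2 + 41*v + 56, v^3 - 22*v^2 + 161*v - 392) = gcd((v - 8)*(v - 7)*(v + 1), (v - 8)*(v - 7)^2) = v^2 - 15*v + 56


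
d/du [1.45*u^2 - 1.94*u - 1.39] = 2.9*u - 1.94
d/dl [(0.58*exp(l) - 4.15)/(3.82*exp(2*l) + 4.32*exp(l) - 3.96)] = (-2.2156*exp(2*l) + 31.706*exp(l) + 15.6312)*exp(l)/(14.5924*exp(4*l) + 33.0048*exp(3*l) - 11.592*exp(2*l) - 34.2144*exp(l) + 15.6816)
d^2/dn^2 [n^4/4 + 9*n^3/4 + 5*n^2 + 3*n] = 3*n^2 + 27*n/2 + 10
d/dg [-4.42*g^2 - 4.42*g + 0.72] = -8.84*g - 4.42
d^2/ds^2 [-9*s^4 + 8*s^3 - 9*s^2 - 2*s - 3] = -108*s^2 + 48*s - 18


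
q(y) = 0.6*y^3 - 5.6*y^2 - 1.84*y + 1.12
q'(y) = 1.8*y^2 - 11.2*y - 1.84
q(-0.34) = 1.07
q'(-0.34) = 2.18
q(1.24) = -8.63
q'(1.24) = -12.96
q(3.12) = -40.91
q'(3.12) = -19.26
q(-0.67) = -0.34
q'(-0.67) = 6.47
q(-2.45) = -36.81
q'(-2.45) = 36.40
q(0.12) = 0.82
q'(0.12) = -3.16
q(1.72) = -15.56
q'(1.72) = -15.78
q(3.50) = -48.20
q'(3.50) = -18.99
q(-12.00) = -1820.00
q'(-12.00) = 391.76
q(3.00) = -38.60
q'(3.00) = -19.24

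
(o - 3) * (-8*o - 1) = -8*o^2 + 23*o + 3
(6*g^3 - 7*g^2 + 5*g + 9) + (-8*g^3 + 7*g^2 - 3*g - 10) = -2*g^3 + 2*g - 1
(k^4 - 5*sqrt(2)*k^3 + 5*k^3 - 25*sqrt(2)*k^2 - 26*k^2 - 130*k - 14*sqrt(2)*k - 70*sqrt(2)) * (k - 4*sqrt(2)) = k^5 - 9*sqrt(2)*k^4 + 5*k^4 - 45*sqrt(2)*k^3 + 14*k^3 + 70*k^2 + 90*sqrt(2)*k^2 + 112*k + 450*sqrt(2)*k + 560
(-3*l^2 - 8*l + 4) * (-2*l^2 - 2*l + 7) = 6*l^4 + 22*l^3 - 13*l^2 - 64*l + 28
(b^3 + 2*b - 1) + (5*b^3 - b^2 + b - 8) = 6*b^3 - b^2 + 3*b - 9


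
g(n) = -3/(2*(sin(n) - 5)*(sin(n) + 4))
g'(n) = 3*cos(n)/(2*(sin(n) - 5)*(sin(n) + 4)^2) + 3*cos(n)/(2*(sin(n) - 5)^2*(sin(n) + 4))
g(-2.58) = 0.08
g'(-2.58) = 0.01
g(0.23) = 0.07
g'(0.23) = -0.00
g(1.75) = 0.07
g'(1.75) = -0.00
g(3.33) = 0.08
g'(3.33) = 0.01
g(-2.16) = 0.08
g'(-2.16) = 0.01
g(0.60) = 0.07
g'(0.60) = 0.00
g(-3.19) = 0.07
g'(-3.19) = 0.00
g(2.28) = 0.07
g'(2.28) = -0.00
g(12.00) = 0.08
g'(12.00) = -0.00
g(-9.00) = 0.08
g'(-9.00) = 0.01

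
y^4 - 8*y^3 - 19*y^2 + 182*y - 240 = (y - 8)*(y - 3)*(y - 2)*(y + 5)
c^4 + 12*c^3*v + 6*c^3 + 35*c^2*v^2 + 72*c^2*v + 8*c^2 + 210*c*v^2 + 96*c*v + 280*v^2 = (c + 2)*(c + 4)*(c + 5*v)*(c + 7*v)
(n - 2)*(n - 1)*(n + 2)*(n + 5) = n^4 + 4*n^3 - 9*n^2 - 16*n + 20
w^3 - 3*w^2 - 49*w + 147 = (w - 7)*(w - 3)*(w + 7)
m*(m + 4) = m^2 + 4*m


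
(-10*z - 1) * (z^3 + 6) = -10*z^4 - z^3 - 60*z - 6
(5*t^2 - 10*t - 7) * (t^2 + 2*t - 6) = 5*t^4 - 57*t^2 + 46*t + 42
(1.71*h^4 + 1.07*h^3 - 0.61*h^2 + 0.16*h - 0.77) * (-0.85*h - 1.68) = -1.4535*h^5 - 3.7823*h^4 - 1.2791*h^3 + 0.8888*h^2 + 0.3857*h + 1.2936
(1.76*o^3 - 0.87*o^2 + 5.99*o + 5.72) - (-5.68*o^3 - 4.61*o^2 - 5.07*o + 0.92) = 7.44*o^3 + 3.74*o^2 + 11.06*o + 4.8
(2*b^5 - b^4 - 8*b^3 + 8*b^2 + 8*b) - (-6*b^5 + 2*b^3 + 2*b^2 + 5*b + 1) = 8*b^5 - b^4 - 10*b^3 + 6*b^2 + 3*b - 1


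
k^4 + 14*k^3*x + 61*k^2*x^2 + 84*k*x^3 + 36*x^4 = (k + x)^2*(k + 6*x)^2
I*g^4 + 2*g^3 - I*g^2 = g^2*(g - I)*(I*g + 1)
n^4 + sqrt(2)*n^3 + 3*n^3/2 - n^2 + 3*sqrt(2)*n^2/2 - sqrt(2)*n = n*(n - 1/2)*(n + 2)*(n + sqrt(2))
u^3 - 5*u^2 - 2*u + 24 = (u - 4)*(u - 3)*(u + 2)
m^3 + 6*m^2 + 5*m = m*(m + 1)*(m + 5)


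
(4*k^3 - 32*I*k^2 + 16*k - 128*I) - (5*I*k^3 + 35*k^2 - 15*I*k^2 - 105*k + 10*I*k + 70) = 4*k^3 - 5*I*k^3 - 35*k^2 - 17*I*k^2 + 121*k - 10*I*k - 70 - 128*I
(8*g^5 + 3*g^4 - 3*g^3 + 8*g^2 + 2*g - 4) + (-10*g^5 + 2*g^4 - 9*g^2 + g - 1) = -2*g^5 + 5*g^4 - 3*g^3 - g^2 + 3*g - 5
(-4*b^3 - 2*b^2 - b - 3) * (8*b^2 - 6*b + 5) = -32*b^5 + 8*b^4 - 16*b^3 - 28*b^2 + 13*b - 15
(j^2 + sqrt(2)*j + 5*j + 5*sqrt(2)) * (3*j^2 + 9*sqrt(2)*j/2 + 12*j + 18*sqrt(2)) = 3*j^4 + 15*sqrt(2)*j^3/2 + 27*j^3 + 69*j^2 + 135*sqrt(2)*j^2/2 + 81*j + 150*sqrt(2)*j + 180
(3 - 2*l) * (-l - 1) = 2*l^2 - l - 3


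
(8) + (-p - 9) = -p - 1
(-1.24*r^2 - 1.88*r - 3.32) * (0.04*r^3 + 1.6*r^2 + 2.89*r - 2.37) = -0.0496*r^5 - 2.0592*r^4 - 6.7244*r^3 - 7.8064*r^2 - 5.1392*r + 7.8684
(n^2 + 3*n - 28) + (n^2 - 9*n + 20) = 2*n^2 - 6*n - 8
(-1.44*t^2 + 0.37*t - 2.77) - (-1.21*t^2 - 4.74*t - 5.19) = -0.23*t^2 + 5.11*t + 2.42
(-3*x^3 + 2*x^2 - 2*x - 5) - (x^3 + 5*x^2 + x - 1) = -4*x^3 - 3*x^2 - 3*x - 4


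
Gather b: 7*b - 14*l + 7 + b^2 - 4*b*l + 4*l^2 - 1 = b^2 + b*(7 - 4*l) + 4*l^2 - 14*l + 6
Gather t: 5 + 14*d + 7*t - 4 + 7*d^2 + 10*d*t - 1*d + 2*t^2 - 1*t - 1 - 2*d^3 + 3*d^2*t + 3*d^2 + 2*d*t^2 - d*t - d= -2*d^3 + 10*d^2 + 12*d + t^2*(2*d + 2) + t*(3*d^2 + 9*d + 6)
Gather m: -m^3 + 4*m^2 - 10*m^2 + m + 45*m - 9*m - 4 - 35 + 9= -m^3 - 6*m^2 + 37*m - 30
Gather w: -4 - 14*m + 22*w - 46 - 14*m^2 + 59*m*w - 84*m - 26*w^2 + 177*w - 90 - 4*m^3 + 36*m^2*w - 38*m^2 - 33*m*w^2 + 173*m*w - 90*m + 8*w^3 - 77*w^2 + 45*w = -4*m^3 - 52*m^2 - 188*m + 8*w^3 + w^2*(-33*m - 103) + w*(36*m^2 + 232*m + 244) - 140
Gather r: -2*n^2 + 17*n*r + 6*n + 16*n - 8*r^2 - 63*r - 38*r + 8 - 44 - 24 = -2*n^2 + 22*n - 8*r^2 + r*(17*n - 101) - 60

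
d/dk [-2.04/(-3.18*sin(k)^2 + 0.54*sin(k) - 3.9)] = (1.1016 - 12.9744*sin(k))*cos(k)/(3.18*sin(k)^2 - 0.54*sin(k) + 3.9)^2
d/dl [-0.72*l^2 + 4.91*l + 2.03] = 4.91 - 1.44*l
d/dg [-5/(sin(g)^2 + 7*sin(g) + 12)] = 5*(2*sin(g) + 7)*cos(g)/(sin(g)^2 + 7*sin(g) + 12)^2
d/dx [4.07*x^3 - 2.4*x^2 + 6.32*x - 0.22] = 12.21*x^2 - 4.8*x + 6.32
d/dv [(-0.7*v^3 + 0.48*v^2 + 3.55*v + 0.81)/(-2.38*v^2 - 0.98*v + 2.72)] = (1.666*v^4 + 1.372*v^3 + 2.2666*v^2 + 6.4668*v + 10.4498)/(5.6644*v^4 + 4.6648*v^3 - 11.9868*v^2 - 5.3312*v + 7.3984)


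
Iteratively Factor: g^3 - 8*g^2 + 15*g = (g - 5)*(g^2 - 3*g) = g*(g - 5)*(g - 3)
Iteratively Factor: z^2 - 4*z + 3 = (z - 1)*(z - 3)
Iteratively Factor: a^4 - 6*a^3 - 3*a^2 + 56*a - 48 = (a - 4)*(a^3 - 2*a^2 - 11*a + 12) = (a - 4)*(a + 3)*(a^2 - 5*a + 4) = (a - 4)^2*(a + 3)*(a - 1)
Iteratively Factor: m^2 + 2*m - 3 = (m + 3)*(m - 1)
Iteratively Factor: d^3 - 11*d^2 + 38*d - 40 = (d - 2)*(d^2 - 9*d + 20) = (d - 4)*(d - 2)*(d - 5)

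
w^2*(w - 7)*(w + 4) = w^4 - 3*w^3 - 28*w^2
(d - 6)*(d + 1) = d^2 - 5*d - 6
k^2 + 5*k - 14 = (k - 2)*(k + 7)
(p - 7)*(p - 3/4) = p^2 - 31*p/4 + 21/4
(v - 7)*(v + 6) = v^2 - v - 42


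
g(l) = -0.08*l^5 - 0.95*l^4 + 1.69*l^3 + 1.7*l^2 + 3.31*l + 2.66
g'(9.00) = -4950.02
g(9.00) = -9554.71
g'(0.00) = 3.31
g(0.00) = 2.66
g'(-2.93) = 102.98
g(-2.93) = -87.69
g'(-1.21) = 12.49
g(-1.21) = -3.68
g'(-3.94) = 204.65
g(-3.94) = -240.33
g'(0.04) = 3.45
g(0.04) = 2.80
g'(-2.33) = 59.19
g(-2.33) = -39.71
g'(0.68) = 6.69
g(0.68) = 6.01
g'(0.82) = 7.23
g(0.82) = 6.99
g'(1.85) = -1.79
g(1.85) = 12.44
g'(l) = -0.4*l^4 - 3.8*l^3 + 5.07*l^2 + 3.4*l + 3.31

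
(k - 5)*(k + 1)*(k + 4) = k^3 - 21*k - 20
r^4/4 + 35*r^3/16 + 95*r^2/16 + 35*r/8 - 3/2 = (r/4 + 1)*(r - 1/4)*(r + 2)*(r + 3)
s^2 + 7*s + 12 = (s + 3)*(s + 4)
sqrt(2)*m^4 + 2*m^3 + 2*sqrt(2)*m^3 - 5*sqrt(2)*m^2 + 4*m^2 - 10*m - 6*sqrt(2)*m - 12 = (m - 2)*(m + 3)*(m + sqrt(2))*(sqrt(2)*m + sqrt(2))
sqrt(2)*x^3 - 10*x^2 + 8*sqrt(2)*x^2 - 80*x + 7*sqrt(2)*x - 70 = (x + 7)*(x - 5*sqrt(2))*(sqrt(2)*x + sqrt(2))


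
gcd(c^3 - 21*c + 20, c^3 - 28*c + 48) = c - 4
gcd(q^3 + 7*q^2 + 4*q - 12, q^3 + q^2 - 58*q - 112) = q + 2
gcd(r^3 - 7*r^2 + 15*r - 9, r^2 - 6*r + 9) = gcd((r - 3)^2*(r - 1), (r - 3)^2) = r^2 - 6*r + 9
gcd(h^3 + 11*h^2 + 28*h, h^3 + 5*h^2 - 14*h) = h^2 + 7*h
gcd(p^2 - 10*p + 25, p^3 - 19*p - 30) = p - 5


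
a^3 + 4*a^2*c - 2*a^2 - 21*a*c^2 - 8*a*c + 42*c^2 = (a - 2)*(a - 3*c)*(a + 7*c)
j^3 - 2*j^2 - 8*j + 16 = (j - 2)*(j - 2*sqrt(2))*(j + 2*sqrt(2))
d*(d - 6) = d^2 - 6*d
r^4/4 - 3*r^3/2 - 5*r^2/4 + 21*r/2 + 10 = (r/4 + 1/2)*(r - 5)*(r - 4)*(r + 1)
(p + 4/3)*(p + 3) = p^2 + 13*p/3 + 4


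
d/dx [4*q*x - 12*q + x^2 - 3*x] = 4*q + 2*x - 3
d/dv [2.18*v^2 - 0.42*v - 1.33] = 4.36*v - 0.42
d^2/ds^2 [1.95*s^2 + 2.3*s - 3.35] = 3.90000000000000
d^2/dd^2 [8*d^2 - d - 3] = 16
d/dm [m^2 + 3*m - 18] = 2*m + 3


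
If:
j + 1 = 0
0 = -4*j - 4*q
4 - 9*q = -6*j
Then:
No Solution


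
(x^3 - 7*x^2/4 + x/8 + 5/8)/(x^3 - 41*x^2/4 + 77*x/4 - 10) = (x + 1/2)/(x - 8)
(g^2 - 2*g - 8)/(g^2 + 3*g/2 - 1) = 2*(g - 4)/(2*g - 1)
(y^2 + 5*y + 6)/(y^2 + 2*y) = (y + 3)/y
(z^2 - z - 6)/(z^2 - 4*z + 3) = (z + 2)/(z - 1)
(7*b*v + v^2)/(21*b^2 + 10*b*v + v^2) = v/(3*b + v)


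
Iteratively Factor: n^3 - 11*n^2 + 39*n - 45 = (n - 3)*(n^2 - 8*n + 15) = (n - 5)*(n - 3)*(n - 3)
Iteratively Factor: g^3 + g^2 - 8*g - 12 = (g + 2)*(g^2 - g - 6) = (g - 3)*(g + 2)*(g + 2)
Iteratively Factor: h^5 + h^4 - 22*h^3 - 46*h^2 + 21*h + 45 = (h + 1)*(h^4 - 22*h^2 - 24*h + 45) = (h + 1)*(h + 3)*(h^3 - 3*h^2 - 13*h + 15) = (h - 1)*(h + 1)*(h + 3)*(h^2 - 2*h - 15) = (h - 5)*(h - 1)*(h + 1)*(h + 3)*(h + 3)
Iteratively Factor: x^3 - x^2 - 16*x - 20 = (x - 5)*(x^2 + 4*x + 4) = (x - 5)*(x + 2)*(x + 2)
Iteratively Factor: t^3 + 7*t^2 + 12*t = (t + 4)*(t^2 + 3*t) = (t + 3)*(t + 4)*(t)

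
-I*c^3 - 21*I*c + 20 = (c - 5*I)*(c + 4*I)*(-I*c + 1)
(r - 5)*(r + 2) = r^2 - 3*r - 10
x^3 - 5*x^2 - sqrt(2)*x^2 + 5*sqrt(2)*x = x*(x - 5)*(x - sqrt(2))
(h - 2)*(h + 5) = h^2 + 3*h - 10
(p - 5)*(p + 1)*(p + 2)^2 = p^4 - 17*p^2 - 36*p - 20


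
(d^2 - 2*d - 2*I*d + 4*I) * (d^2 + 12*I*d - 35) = d^4 - 2*d^3 + 10*I*d^3 - 11*d^2 - 20*I*d^2 + 22*d + 70*I*d - 140*I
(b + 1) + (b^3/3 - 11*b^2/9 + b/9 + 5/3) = b^3/3 - 11*b^2/9 + 10*b/9 + 8/3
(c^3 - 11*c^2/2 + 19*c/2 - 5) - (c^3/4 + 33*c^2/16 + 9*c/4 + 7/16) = 3*c^3/4 - 121*c^2/16 + 29*c/4 - 87/16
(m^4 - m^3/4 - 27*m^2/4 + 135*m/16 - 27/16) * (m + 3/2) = m^5 + 5*m^4/4 - 57*m^3/8 - 27*m^2/16 + 351*m/32 - 81/32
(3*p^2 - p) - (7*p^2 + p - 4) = -4*p^2 - 2*p + 4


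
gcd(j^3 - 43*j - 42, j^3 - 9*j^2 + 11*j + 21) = j^2 - 6*j - 7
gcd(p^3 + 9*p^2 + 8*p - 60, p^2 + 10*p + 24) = p + 6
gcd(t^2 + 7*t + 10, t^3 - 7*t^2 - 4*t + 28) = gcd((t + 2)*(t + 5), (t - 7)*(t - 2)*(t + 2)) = t + 2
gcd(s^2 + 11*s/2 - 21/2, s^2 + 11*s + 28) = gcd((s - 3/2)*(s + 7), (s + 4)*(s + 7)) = s + 7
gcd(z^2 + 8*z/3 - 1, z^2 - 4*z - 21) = z + 3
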